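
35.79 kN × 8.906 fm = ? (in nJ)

0.31874574 nJ

35.79 × 10^3 × 8.906 × 10^-15 = 318.74574 × 10^-12 J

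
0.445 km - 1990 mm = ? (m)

443.01 m

In m:
  0.445 km = 0.445 × 10³ m = 445
  1990 mm = 1990 × 10⁻³ m = 1.99
Difference: 445 - 1.99 = 443.01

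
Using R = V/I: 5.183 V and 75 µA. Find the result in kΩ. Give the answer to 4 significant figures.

69.11 kΩ

(5.183) / (75e-6) = 0.0691067e6 Ω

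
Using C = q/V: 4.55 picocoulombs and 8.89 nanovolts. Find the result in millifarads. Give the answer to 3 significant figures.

0.512 millifarads

(4.55e-12) / (8.89e-9) = 0.51181e-3 F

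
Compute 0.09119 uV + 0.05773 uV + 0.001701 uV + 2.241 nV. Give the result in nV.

152.862 nV

In nV:
  0.09119 uV = 0.09119e3 nV = 91.19
  0.05773 uV = 0.05773e3 nV = 57.73
  0.001701 uV = 0.001701e3 nV = 1.701
  2.241 nV → 2.241
Sum: 91.19 + 57.73 + 1.701 + 2.241 = 152.862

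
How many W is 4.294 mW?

milli = 10^-3, (no prefix) = 10^0; factor is 10^-3.
4.294 × 10^-3 = 0.004294

0.004294 W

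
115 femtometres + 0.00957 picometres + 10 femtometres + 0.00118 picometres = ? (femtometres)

135.75 femtometres

In femtometres:
  115 femtometres → 115
  0.00957 picometres = 0.00957 × 10^3 femtometres = 9.57
  10 femtometres → 10
  0.00118 picometres = 0.00118 × 10^3 femtometres = 1.18
Sum: 115 + 9.57 + 10 + 1.18 = 135.75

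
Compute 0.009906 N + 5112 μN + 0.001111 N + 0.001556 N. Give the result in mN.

17.685 mN

In mN:
  0.009906 N = 0.009906 × 10^3 mN = 9.906
  5112 μN = 5112 × 10^-3 mN = 5.112
  0.001111 N = 0.001111 × 10^3 mN = 1.111
  0.001556 N = 0.001556 × 10^3 mN = 1.556
Sum: 9.906 + 5.112 + 1.111 + 1.556 = 17.685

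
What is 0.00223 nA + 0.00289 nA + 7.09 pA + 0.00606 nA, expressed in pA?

In pA:
  0.00223 nA = 0.00223 × 10³ pA = 2.23
  0.00289 nA = 0.00289 × 10³ pA = 2.89
  7.09 pA → 7.09
  0.00606 nA = 0.00606 × 10³ pA = 6.06
Sum: 2.23 + 2.89 + 7.09 + 6.06 = 18.27

18.27 pA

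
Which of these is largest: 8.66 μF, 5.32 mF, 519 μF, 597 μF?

8.66 μF = 0.00000866 F
5.32 mF = 0.00532 F
519 μF = 0.000519 F
597 μF = 0.000597 F

5.32 mF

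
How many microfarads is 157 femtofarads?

0.000000157 microfarads

femto = 10⁻¹⁵, micro = 10⁻⁶; factor is 10⁻⁹.
157 × 10⁻⁹ = 0.000000157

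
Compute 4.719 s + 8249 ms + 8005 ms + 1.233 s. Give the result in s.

In s:
  4.719 s → 4.719
  8249 ms = 8249e-3 s = 8.249
  8005 ms = 8005e-3 s = 8.005
  1.233 s → 1.233
Sum: 4.719 + 8.249 + 8.005 + 1.233 = 22.206

22.206 s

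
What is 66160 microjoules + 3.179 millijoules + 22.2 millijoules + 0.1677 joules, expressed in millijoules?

259.239 millijoules

In millijoules:
  66160 microjoules = 66160e-3 millijoules = 66.16
  3.179 millijoules → 3.179
  22.2 millijoules → 22.2
  0.1677 joules = 0.1677e3 millijoules = 167.7
Sum: 66.16 + 3.179 + 22.2 + 167.7 = 259.239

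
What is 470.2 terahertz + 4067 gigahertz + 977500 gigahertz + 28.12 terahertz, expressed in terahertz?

1479.887 terahertz

In terahertz:
  470.2 terahertz → 470.2
  4067 gigahertz = 4067 × 10^-3 terahertz = 4.067
  977500 gigahertz = 977500 × 10^-3 terahertz = 977.5
  28.12 terahertz → 28.12
Sum: 470.2 + 4.067 + 977.5 + 28.12 = 1479.887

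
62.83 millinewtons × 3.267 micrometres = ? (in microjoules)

0.20526561 microjoules

62.83e-3 × 3.267e-6 = 205.26561e-9 J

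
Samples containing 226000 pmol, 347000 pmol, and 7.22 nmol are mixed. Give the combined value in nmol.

In nmol:
  226000 pmol = 226000e-3 nmol = 226
  347000 pmol = 347000e-3 nmol = 347
  7.22 nmol → 7.22
Sum: 226 + 347 + 7.22 = 580.22

580.22 nmol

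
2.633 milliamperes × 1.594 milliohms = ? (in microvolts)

2.633 × 10⁻³ × 1.594 × 10⁻³ = 4.197002 × 10⁻⁶ V

4.197002 microvolts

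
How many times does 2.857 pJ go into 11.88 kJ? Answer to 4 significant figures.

(11.88 × 10^3) / (2.857 × 10^-12) = 4.1582 × 10^15

4158000000000000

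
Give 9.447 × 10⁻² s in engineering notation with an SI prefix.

= 94.47 × 10⁻³ s; 10⁻³ is milli.

94.47 ms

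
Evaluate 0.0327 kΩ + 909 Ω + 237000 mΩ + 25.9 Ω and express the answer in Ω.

In Ω:
  0.0327 kΩ = 0.0327 × 10^3 Ω = 32.7
  909 Ω → 909
  237000 mΩ = 237000 × 10^-3 Ω = 237
  25.9 Ω → 25.9
Sum: 32.7 + 909 + 237 + 25.9 = 1204.6

1204.6 Ω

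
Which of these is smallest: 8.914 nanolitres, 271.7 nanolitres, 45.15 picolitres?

45.15 picolitres

8.914 nanolitres = 0.000000008914 litres
271.7 nanolitres = 0.0000002717 litres
45.15 picolitres = 0.00000000004515 litres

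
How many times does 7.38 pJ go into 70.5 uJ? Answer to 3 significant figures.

9550000

(70.5e-6) / (7.38e-12) = 9.553e6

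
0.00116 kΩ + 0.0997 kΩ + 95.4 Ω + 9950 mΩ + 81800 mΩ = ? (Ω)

In Ω:
  0.00116 kΩ = 0.00116e3 Ω = 1.16
  0.0997 kΩ = 0.0997e3 Ω = 99.7
  95.4 Ω → 95.4
  9950 mΩ = 9950e-3 Ω = 9.95
  81800 mΩ = 81800e-3 Ω = 81.8
Sum: 1.16 + 99.7 + 95.4 + 9.95 + 81.8 = 288.01

288.01 Ω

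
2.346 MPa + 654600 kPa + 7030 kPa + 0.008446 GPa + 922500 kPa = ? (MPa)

In MPa:
  2.346 MPa → 2.346
  654600 kPa = 654600e-3 MPa = 654.6
  7030 kPa = 7030e-3 MPa = 7.03
  0.008446 GPa = 0.008446e3 MPa = 8.446
  922500 kPa = 922500e-3 MPa = 922.5
Sum: 2.346 + 654.6 + 7.03 + 8.446 + 922.5 = 1594.922

1594.922 MPa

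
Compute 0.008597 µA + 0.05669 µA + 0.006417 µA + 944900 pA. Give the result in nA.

In nA:
  0.008597 µA = 0.008597 × 10³ nA = 8.597
  0.05669 µA = 0.05669 × 10³ nA = 56.69
  0.006417 µA = 0.006417 × 10³ nA = 6.417
  944900 pA = 944900 × 10⁻³ nA = 944.9
Sum: 8.597 + 56.69 + 6.417 + 944.9 = 1016.604

1016.604 nA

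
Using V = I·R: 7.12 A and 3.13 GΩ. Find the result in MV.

7.12 × 3.13e9 = 22.2856e9 V

22285.6 MV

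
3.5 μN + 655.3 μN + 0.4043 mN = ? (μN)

In μN:
  3.5 μN → 3.5
  655.3 μN → 655.3
  0.4043 mN = 0.4043 × 10^3 μN = 404.3
Sum: 3.5 + 655.3 + 404.3 = 1063.1

1063.1 μN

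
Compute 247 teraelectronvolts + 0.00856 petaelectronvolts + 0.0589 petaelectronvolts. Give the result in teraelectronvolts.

In teraelectronvolts:
  247 teraelectronvolts → 247
  0.00856 petaelectronvolts = 0.00856 × 10^3 teraelectronvolts = 8.56
  0.0589 petaelectronvolts = 0.0589 × 10^3 teraelectronvolts = 58.9
Sum: 247 + 8.56 + 58.9 = 314.46

314.46 teraelectronvolts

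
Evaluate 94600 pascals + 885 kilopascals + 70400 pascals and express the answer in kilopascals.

In kilopascals:
  94600 pascals = 94600 × 10⁻³ kilopascals = 94.6
  885 kilopascals → 885
  70400 pascals = 70400 × 10⁻³ kilopascals = 70.4
Sum: 94.6 + 885 + 70.4 = 1050

1050 kilopascals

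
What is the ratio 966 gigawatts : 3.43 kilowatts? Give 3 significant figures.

(966e9) / (3.43e3) = 281.6e6

282000000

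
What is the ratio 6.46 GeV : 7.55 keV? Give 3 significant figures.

(6.46e9) / (7.55e3) = 0.8556e6

856000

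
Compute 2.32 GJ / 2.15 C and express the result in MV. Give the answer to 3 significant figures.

1080 MV

(2.32 × 10⁹) / (2.15) = 1.0791 × 10⁹ V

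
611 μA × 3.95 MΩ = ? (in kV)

2.41345 kV

611e-6 × 3.95e6 = 2413.45 V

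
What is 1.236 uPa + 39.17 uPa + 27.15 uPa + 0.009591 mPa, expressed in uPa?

In uPa:
  1.236 uPa → 1.236
  39.17 uPa → 39.17
  27.15 uPa → 27.15
  0.009591 mPa = 0.009591 × 10^3 uPa = 9.591
Sum: 1.236 + 39.17 + 27.15 + 9.591 = 77.147

77.147 uPa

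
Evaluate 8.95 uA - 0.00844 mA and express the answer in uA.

In uA:
  8.95 uA → 8.95
  0.00844 mA = 0.00844 × 10³ uA = 8.44
Difference: 8.95 - 8.44 = 0.51

0.51 uA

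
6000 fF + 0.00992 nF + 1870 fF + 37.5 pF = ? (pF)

55.29 pF

In pF:
  6000 fF = 6000 × 10⁻³ pF = 6
  0.00992 nF = 0.00992 × 10³ pF = 9.92
  1870 fF = 1870 × 10⁻³ pF = 1.87
  37.5 pF → 37.5
Sum: 6 + 9.92 + 1.87 + 37.5 = 55.29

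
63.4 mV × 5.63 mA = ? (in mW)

0.356942 mW

63.4 × 10^-3 × 5.63 × 10^-3 = 356.942 × 10^-6 W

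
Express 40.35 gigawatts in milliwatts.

giga = 1e9, milli = 1e-3; factor is 1e12.
40.35 × 1e12 = 40350000000000

40350000000000 milliwatts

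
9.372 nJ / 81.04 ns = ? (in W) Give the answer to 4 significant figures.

0.1156 W

(9.372e-9) / (81.04e-9) = 0.115647 W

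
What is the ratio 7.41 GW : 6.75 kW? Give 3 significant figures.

(7.41e9) / (6.75e3) = 1.098e6

1100000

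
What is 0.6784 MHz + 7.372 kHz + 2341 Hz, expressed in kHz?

688.113 kHz

In kHz:
  0.6784 MHz = 0.6784 × 10^3 kHz = 678.4
  7.372 kHz → 7.372
  2341 Hz = 2341 × 10^-3 kHz = 2.341
Sum: 678.4 + 7.372 + 2.341 = 688.113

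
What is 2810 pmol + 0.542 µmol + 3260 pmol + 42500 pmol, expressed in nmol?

590.57 nmol

In nmol:
  2810 pmol = 2810 × 10⁻³ nmol = 2.81
  0.542 µmol = 0.542 × 10³ nmol = 542
  3260 pmol = 3260 × 10⁻³ nmol = 3.26
  42500 pmol = 42500 × 10⁻³ nmol = 42.5
Sum: 2.81 + 542 + 3.26 + 42.5 = 590.57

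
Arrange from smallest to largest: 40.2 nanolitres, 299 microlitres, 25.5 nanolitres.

40.2 nanolitres = 0.0000000402 litres
299 microlitres = 0.000299 litres
25.5 nanolitres = 0.0000000255 litres

25.5 nanolitres < 40.2 nanolitres < 299 microlitres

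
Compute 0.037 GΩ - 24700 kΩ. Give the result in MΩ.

In MΩ:
  0.037 GΩ = 0.037 × 10^3 MΩ = 37
  24700 kΩ = 24700 × 10^-3 MΩ = 24.7
Difference: 37 - 24.7 = 12.3

12.3 MΩ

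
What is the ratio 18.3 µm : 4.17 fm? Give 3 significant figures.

(18.3 × 10⁻⁶) / (4.17 × 10⁻¹⁵) = 4.388 × 10⁹

4390000000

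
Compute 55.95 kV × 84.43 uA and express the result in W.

55.95e3 × 84.43e-6 = 4723.8585e-3 W

4.7238585 W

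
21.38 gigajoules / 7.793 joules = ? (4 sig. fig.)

2743000000

(21.38 × 10⁹) / (7.793) = 2.7435 × 10⁹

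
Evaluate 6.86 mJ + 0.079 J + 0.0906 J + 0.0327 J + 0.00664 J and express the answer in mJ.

In mJ:
  6.86 mJ → 6.86
  0.079 J = 0.079e3 mJ = 79
  0.0906 J = 0.0906e3 mJ = 90.6
  0.0327 J = 0.0327e3 mJ = 32.7
  0.00664 J = 0.00664e3 mJ = 6.64
Sum: 6.86 + 79 + 90.6 + 32.7 + 6.64 = 215.8

215.8 mJ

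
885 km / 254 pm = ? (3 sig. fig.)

(885e3) / (254e-12) = 3.484e15

3480000000000000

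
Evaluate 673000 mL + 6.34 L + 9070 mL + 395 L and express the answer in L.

In L:
  673000 mL = 673000e-3 L = 673
  6.34 L → 6.34
  9070 mL = 9070e-3 L = 9.07
  395 L → 395
Sum: 673 + 6.34 + 9.07 + 395 = 1083.41

1083.41 L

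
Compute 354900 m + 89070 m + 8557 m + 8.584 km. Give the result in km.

461.111 km

In km:
  354900 m = 354900 × 10^-3 km = 354.9
  89070 m = 89070 × 10^-3 km = 89.07
  8557 m = 8557 × 10^-3 km = 8.557
  8.584 km → 8.584
Sum: 354.9 + 89.07 + 8.557 + 8.584 = 461.111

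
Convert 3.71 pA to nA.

pico = 10⁻¹², nano = 10⁻⁹; factor is 10⁻³.
3.71 × 10⁻³ = 0.00371

0.00371 nA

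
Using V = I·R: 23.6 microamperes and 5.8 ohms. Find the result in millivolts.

23.6 × 10⁻⁶ × 5.8 = 136.88 × 10⁻⁶ V

0.13688 millivolts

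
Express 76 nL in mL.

0.000076 mL

nano = 10^-9, milli = 10^-3; factor is 10^-6.
76 × 10^-6 = 0.000076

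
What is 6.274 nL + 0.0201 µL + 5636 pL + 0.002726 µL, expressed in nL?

34.736 nL

In nL:
  6.274 nL → 6.274
  0.0201 µL = 0.0201 × 10^3 nL = 20.1
  5636 pL = 5636 × 10^-3 nL = 5.636
  0.002726 µL = 0.002726 × 10^3 nL = 2.726
Sum: 6.274 + 20.1 + 5.636 + 2.726 = 34.736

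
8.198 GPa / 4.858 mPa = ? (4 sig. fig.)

(8.198 × 10^9) / (4.858 × 10^-3) = 1.6875 × 10^12

1688000000000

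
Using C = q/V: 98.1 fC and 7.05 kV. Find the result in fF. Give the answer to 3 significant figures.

(98.1 × 10⁻¹⁵) / (7.05 × 10³) = 13.915 × 10⁻¹⁸ F

0.0139 fF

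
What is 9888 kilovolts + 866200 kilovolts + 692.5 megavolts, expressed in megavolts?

1568.588 megavolts

In megavolts:
  9888 kilovolts = 9888e-3 megavolts = 9.888
  866200 kilovolts = 866200e-3 megavolts = 866.2
  692.5 megavolts → 692.5
Sum: 9.888 + 866.2 + 692.5 = 1568.588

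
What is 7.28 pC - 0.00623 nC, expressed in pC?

1.05 pC

In pC:
  7.28 pC → 7.28
  0.00623 nC = 0.00623 × 10^3 pC = 6.23
Difference: 7.28 - 6.23 = 1.05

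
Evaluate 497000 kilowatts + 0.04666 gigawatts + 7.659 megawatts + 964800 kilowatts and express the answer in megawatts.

In megawatts:
  497000 kilowatts = 497000 × 10^-3 megawatts = 497
  0.04666 gigawatts = 0.04666 × 10^3 megawatts = 46.66
  7.659 megawatts → 7.659
  964800 kilowatts = 964800 × 10^-3 megawatts = 964.8
Sum: 497 + 46.66 + 7.659 + 964.8 = 1516.119

1516.119 megawatts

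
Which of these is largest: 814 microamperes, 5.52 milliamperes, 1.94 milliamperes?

814 microamperes = 0.000814 amperes
5.52 milliamperes = 0.00552 amperes
1.94 milliamperes = 0.00194 amperes

5.52 milliamperes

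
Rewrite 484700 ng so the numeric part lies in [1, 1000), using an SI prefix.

484.7 ug

= 484.7 × 10⁻⁶ g; 10⁻⁶ is micro.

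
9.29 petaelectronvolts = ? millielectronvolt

peta = 10^15, milli = 10^-3; factor is 10^18.
9.29 × 10^18 = 9290000000000000000

9290000000000000000 millielectronvolts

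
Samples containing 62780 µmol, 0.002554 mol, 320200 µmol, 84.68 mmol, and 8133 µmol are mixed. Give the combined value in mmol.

478.347 mmol

In mmol:
  62780 µmol = 62780e-3 mmol = 62.78
  0.002554 mol = 0.002554e3 mmol = 2.554
  320200 µmol = 320200e-3 mmol = 320.2
  84.68 mmol → 84.68
  8133 µmol = 8133e-3 mmol = 8.133
Sum: 62.78 + 2.554 + 320.2 + 84.68 + 8.133 = 478.347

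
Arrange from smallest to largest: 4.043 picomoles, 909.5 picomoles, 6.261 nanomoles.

4.043 picomoles < 909.5 picomoles < 6.261 nanomoles

4.043 picomoles = 0.000000000004043 moles
909.5 picomoles = 0.0000000009095 moles
6.261 nanomoles = 0.000000006261 moles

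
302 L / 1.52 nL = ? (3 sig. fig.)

(302) / (1.52e-9) = 198.7e9

199000000000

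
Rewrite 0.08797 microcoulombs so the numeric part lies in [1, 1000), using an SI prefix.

87.97 nanocoulombs

= 87.97e-9 coulombs; 1e-9 is nano.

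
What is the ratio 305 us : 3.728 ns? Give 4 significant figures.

(305 × 10⁻⁶) / (3.728 × 10⁻⁹) = 81.813 × 10³

81810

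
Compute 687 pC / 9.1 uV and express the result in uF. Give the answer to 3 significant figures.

75.5 uF

(687 × 10^-12) / (9.1 × 10^-6) = 75.495 × 10^-6 F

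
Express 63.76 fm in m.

0.00000000000006376 m

femto = 1e-15, (no prefix) = 1e0; factor is 1e-15.
63.76 × 1e-15 = 0.00000000000006376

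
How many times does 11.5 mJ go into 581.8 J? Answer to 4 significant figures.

(581.8) / (11.5e-3) = 50.591e3

50590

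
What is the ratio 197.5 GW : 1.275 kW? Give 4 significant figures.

154900000

(197.5e9) / (1.275e3) = 154.9e6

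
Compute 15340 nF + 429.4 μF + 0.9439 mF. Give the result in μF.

1388.64 μF

In μF:
  15340 nF = 15340 × 10^-3 μF = 15.34
  429.4 μF → 429.4
  0.9439 mF = 0.9439 × 10^3 μF = 943.9
Sum: 15.34 + 429.4 + 943.9 = 1388.64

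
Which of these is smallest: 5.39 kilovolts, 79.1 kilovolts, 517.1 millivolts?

517.1 millivolts

5.39 kilovolts = 5390 volts
79.1 kilovolts = 79100 volts
517.1 millivolts = 0.5171 volts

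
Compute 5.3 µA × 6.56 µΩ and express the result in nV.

5.3 × 10^-6 × 6.56 × 10^-6 = 34.768 × 10^-12 V

0.034768 nV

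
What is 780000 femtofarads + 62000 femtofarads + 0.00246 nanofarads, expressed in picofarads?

In picofarads:
  780000 femtofarads = 780000 × 10^-3 picofarads = 780
  62000 femtofarads = 62000 × 10^-3 picofarads = 62
  0.00246 nanofarads = 0.00246 × 10^3 picofarads = 2.46
Sum: 780 + 62 + 2.46 = 844.46

844.46 picofarads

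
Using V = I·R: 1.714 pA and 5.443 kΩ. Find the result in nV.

1.714e-12 × 5.443e3 = 9.329302e-9 V

9.329302 nV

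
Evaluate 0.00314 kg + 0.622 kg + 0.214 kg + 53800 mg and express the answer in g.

In g:
  0.00314 kg = 0.00314 × 10^3 g = 3.14
  0.622 kg = 0.622 × 10^3 g = 622
  0.214 kg = 0.214 × 10^3 g = 214
  53800 mg = 53800 × 10^-3 g = 53.8
Sum: 3.14 + 622 + 214 + 53.8 = 892.94

892.94 g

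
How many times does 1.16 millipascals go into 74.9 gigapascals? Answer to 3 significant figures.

64600000000000

(74.9 × 10^9) / (1.16 × 10^-3) = 64.57 × 10^12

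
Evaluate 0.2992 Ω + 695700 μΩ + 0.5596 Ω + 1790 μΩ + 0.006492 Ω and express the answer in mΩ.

1562.782 mΩ

In mΩ:
  0.2992 Ω = 0.2992e3 mΩ = 299.2
  695700 μΩ = 695700e-3 mΩ = 695.7
  0.5596 Ω = 0.5596e3 mΩ = 559.6
  1790 μΩ = 1790e-3 mΩ = 1.79
  0.006492 Ω = 0.006492e3 mΩ = 6.492
Sum: 299.2 + 695.7 + 559.6 + 1.79 + 6.492 = 1562.782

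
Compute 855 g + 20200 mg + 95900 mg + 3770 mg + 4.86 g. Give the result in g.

In g:
  855 g → 855
  20200 mg = 20200e-3 g = 20.2
  95900 mg = 95900e-3 g = 95.9
  3770 mg = 3770e-3 g = 3.77
  4.86 g → 4.86
Sum: 855 + 20.2 + 95.9 + 3.77 + 4.86 = 979.73

979.73 g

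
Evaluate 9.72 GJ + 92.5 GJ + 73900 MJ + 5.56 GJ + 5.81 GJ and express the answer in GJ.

In GJ:
  9.72 GJ → 9.72
  92.5 GJ → 92.5
  73900 MJ = 73900 × 10⁻³ GJ = 73.9
  5.56 GJ → 5.56
  5.81 GJ → 5.81
Sum: 9.72 + 92.5 + 73.9 + 5.56 + 5.81 = 187.49

187.49 GJ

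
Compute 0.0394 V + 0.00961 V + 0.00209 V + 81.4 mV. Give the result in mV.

In mV:
  0.0394 V = 0.0394e3 mV = 39.4
  0.00961 V = 0.00961e3 mV = 9.61
  0.00209 V = 0.00209e3 mV = 2.09
  81.4 mV → 81.4
Sum: 39.4 + 9.61 + 2.09 + 81.4 = 132.5

132.5 mV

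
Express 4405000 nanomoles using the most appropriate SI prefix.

4.405 millimoles

= 4.405e-3 moles; 1e-3 is milli.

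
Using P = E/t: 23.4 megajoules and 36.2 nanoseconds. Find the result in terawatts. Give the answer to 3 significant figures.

(23.4 × 10⁶) / (36.2 × 10⁻⁹) = 0.64641 × 10¹⁵ W

646 terawatts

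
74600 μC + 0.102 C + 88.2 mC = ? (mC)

In mC:
  74600 μC = 74600e-3 mC = 74.6
  0.102 C = 0.102e3 mC = 102
  88.2 mC → 88.2
Sum: 74.6 + 102 + 88.2 = 264.8

264.8 mC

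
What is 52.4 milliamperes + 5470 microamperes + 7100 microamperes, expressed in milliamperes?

In milliamperes:
  52.4 milliamperes → 52.4
  5470 microamperes = 5470e-3 milliamperes = 5.47
  7100 microamperes = 7100e-3 milliamperes = 7.1
Sum: 52.4 + 5.47 + 7.1 = 64.97

64.97 milliamperes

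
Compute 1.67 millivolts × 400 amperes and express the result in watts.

0.668 watts

1.67e-3 × 400 = 668e-3 W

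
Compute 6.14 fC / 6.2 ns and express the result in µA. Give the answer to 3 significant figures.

0.990 µA

(6.14 × 10⁻¹⁵) / (6.2 × 10⁻⁹) = 0.99032 × 10⁻⁶ A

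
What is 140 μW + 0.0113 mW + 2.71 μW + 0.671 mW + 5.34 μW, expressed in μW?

In μW:
  140 μW → 140
  0.0113 mW = 0.0113e3 μW = 11.3
  2.71 μW → 2.71
  0.671 mW = 0.671e3 μW = 671
  5.34 μW → 5.34
Sum: 140 + 11.3 + 2.71 + 671 + 5.34 = 830.35

830.35 μW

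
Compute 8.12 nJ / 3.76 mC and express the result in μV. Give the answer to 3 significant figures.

(8.12 × 10^-9) / (3.76 × 10^-3) = 2.1596 × 10^-6 V

2.16 μV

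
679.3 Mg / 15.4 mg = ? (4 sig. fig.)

(679.3 × 10⁶) / (15.4 × 10⁻³) = 44.11 × 10⁹

44110000000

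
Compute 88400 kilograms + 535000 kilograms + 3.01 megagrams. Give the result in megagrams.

626.41 megagrams

In megagrams:
  88400 kilograms = 88400e-3 megagrams = 88.4
  535000 kilograms = 535000e-3 megagrams = 535
  3.01 megagrams → 3.01
Sum: 88.4 + 535 + 3.01 = 626.41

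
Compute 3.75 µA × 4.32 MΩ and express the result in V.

16.2 V

3.75 × 10⁻⁶ × 4.32 × 10⁶ = 16.2 V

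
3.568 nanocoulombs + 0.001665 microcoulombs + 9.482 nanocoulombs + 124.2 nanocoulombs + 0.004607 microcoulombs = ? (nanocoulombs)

In nanocoulombs:
  3.568 nanocoulombs → 3.568
  0.001665 microcoulombs = 0.001665 × 10³ nanocoulombs = 1.665
  9.482 nanocoulombs → 9.482
  124.2 nanocoulombs → 124.2
  0.004607 microcoulombs = 0.004607 × 10³ nanocoulombs = 4.607
Sum: 3.568 + 1.665 + 9.482 + 124.2 + 4.607 = 143.522

143.522 nanocoulombs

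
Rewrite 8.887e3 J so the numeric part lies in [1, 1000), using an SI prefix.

= 8.887e3 J; 1e3 is kilo.

8.887 kJ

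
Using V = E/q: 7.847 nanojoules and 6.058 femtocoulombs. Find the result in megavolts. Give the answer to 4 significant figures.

(7.847 × 10^-9) / (6.058 × 10^-15) = 1.29531 × 10^6 V

1.295 megavolts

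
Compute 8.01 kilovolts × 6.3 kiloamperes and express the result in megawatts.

50.463 megawatts

8.01 × 10^3 × 6.3 × 10^3 = 50.463 × 10^6 W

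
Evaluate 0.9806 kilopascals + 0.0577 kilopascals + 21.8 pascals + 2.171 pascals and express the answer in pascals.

In pascals:
  0.9806 kilopascals = 0.9806 × 10^3 pascals = 980.6
  0.0577 kilopascals = 0.0577 × 10^3 pascals = 57.7
  21.8 pascals → 21.8
  2.171 pascals → 2.171
Sum: 980.6 + 57.7 + 21.8 + 2.171 = 1062.271

1062.271 pascals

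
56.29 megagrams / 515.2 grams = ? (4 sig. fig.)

(56.29 × 10⁶) / (515.2) = 0.10926 × 10⁶

109300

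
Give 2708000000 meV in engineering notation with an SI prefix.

2.708 MeV

= 2.708 × 10^6 eV; 10^6 is mega.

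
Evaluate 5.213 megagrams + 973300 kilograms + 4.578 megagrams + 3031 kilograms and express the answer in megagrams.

986.122 megagrams

In megagrams:
  5.213 megagrams → 5.213
  973300 kilograms = 973300e-3 megagrams = 973.3
  4.578 megagrams → 4.578
  3031 kilograms = 3031e-3 megagrams = 3.031
Sum: 5.213 + 973.3 + 4.578 + 3.031 = 986.122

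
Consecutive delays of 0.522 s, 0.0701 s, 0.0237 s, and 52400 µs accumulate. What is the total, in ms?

In ms:
  0.522 s = 0.522 × 10³ ms = 522
  0.0701 s = 0.0701 × 10³ ms = 70.1
  0.0237 s = 0.0237 × 10³ ms = 23.7
  52400 µs = 52400 × 10⁻³ ms = 52.4
Sum: 522 + 70.1 + 23.7 + 52.4 = 668.2

668.2 ms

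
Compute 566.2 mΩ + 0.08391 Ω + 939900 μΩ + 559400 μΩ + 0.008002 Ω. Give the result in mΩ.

In mΩ:
  566.2 mΩ → 566.2
  0.08391 Ω = 0.08391 × 10³ mΩ = 83.91
  939900 μΩ = 939900 × 10⁻³ mΩ = 939.9
  559400 μΩ = 559400 × 10⁻³ mΩ = 559.4
  0.008002 Ω = 0.008002 × 10³ mΩ = 8.002
Sum: 566.2 + 83.91 + 939.9 + 559.4 + 8.002 = 2157.412

2157.412 mΩ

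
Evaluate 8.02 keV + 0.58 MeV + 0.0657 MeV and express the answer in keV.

In keV:
  8.02 keV → 8.02
  0.58 MeV = 0.58e3 keV = 580
  0.0657 MeV = 0.0657e3 keV = 65.7
Sum: 8.02 + 580 + 65.7 = 653.72

653.72 keV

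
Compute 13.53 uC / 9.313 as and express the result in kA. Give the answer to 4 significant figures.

1453000000 kA

(13.53e-6) / (9.313e-18) = 1.45281e12 A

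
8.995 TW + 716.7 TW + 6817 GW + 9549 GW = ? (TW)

In TW:
  8.995 TW → 8.995
  716.7 TW → 716.7
  6817 GW = 6817 × 10^-3 TW = 6.817
  9549 GW = 9549 × 10^-3 TW = 9.549
Sum: 8.995 + 716.7 + 6.817 + 9.549 = 742.061

742.061 TW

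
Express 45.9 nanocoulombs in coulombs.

nano = 10⁻⁹, (no prefix) = 10⁰; factor is 10⁻⁹.
45.9 × 10⁻⁹ = 0.0000000459

0.0000000459 coulombs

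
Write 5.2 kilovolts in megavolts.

kilo = 10³, mega = 10⁶; factor is 10⁻³.
5.2 × 10⁻³ = 0.0052

0.0052 megavolts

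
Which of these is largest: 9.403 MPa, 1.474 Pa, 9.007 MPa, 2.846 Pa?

9.403 MPa = 9403000 Pa
1.474 Pa = 1.474 Pa
9.007 MPa = 9007000 Pa
2.846 Pa = 2.846 Pa

9.403 MPa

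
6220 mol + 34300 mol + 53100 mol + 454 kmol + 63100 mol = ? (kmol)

610.72 kmol

In kmol:
  6220 mol = 6220 × 10⁻³ kmol = 6.22
  34300 mol = 34300 × 10⁻³ kmol = 34.3
  53100 mol = 53100 × 10⁻³ kmol = 53.1
  454 kmol → 454
  63100 mol = 63100 × 10⁻³ kmol = 63.1
Sum: 6.22 + 34.3 + 53.1 + 454 + 63.1 = 610.72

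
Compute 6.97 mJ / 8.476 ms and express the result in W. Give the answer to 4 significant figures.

0.8223 W

(6.97e-3) / (8.476e-3) = 0.822322 W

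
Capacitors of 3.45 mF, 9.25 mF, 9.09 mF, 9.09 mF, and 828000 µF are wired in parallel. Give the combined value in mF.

In mF:
  3.45 mF → 3.45
  9.25 mF → 9.25
  9.09 mF → 9.09
  9.09 mF → 9.09
  828000 µF = 828000e-3 mF = 828
Sum: 3.45 + 9.25 + 9.09 + 9.09 + 828 = 858.88

858.88 mF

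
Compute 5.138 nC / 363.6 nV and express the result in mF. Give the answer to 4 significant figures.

14.13 mF

(5.138e-9) / (363.6e-9) = 0.0141309 F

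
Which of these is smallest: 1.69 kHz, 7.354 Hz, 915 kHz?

1.69 kHz = 1690 Hz
7.354 Hz = 7.354 Hz
915 kHz = 915000 Hz

7.354 Hz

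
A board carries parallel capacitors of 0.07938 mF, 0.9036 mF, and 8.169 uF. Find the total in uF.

In uF:
  0.07938 mF = 0.07938 × 10³ uF = 79.38
  0.9036 mF = 0.9036 × 10³ uF = 903.6
  8.169 uF → 8.169
Sum: 79.38 + 903.6 + 8.169 = 991.149

991.149 uF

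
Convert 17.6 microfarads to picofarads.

17600000 picofarads

micro = 10⁻⁶, pico = 10⁻¹²; factor is 10⁶.
17.6 × 10⁶ = 17600000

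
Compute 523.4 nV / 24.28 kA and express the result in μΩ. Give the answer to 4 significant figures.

0.00002156 μΩ

(523.4 × 10^-9) / (24.28 × 10^3) = 21.5568 × 10^-12 Ω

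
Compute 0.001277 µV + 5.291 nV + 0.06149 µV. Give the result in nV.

In nV:
  0.001277 µV = 0.001277e3 nV = 1.277
  5.291 nV → 5.291
  0.06149 µV = 0.06149e3 nV = 61.49
Sum: 1.277 + 5.291 + 61.49 = 68.058

68.058 nV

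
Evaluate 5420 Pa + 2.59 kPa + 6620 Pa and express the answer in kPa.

14.63 kPa

In kPa:
  5420 Pa = 5420 × 10⁻³ kPa = 5.42
  2.59 kPa → 2.59
  6620 Pa = 6620 × 10⁻³ kPa = 6.62
Sum: 5.42 + 2.59 + 6.62 = 14.63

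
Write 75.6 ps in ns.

pico = 1e-12, nano = 1e-9; factor is 1e-3.
75.6 × 1e-3 = 0.0756

0.0756 ns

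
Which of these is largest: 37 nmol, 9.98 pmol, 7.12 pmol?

37 nmol

37 nmol = 0.000000037 mol
9.98 pmol = 0.00000000000998 mol
7.12 pmol = 0.00000000000712 mol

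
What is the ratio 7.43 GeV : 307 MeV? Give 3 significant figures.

24.2

(7.43 × 10⁹) / (307 × 10⁶) = 0.0242 × 10³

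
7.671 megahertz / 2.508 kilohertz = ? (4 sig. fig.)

3059

(7.671 × 10^6) / (2.508 × 10^3) = 3.0586 × 10^3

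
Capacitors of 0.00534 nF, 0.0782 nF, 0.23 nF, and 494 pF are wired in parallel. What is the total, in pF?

In pF:
  0.00534 nF = 0.00534e3 pF = 5.34
  0.0782 nF = 0.0782e3 pF = 78.2
  0.23 nF = 0.23e3 pF = 230
  494 pF → 494
Sum: 5.34 + 78.2 + 230 + 494 = 807.54

807.54 pF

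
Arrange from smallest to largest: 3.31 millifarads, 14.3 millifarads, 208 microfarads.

3.31 millifarads = 0.00331 farads
14.3 millifarads = 0.0143 farads
208 microfarads = 0.000208 farads

208 microfarads < 3.31 millifarads < 14.3 millifarads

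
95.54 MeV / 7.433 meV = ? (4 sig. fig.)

(95.54 × 10^6) / (7.433 × 10^-3) = 12.853 × 10^9

12850000000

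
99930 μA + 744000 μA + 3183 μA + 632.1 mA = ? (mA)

1479.213 mA

In mA:
  99930 μA = 99930e-3 mA = 99.93
  744000 μA = 744000e-3 mA = 744
  3183 μA = 3183e-3 mA = 3.183
  632.1 mA → 632.1
Sum: 99.93 + 744 + 3.183 + 632.1 = 1479.213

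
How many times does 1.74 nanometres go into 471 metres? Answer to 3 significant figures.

271000000000

(471) / (1.74 × 10⁻⁹) = 270.7 × 10⁹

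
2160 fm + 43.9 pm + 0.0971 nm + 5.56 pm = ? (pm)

In pm:
  2160 fm = 2160e-3 pm = 2.16
  43.9 pm → 43.9
  0.0971 nm = 0.0971e3 pm = 97.1
  5.56 pm → 5.56
Sum: 2.16 + 43.9 + 97.1 + 5.56 = 148.72

148.72 pm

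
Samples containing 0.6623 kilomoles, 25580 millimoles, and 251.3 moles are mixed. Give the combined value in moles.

939.18 moles

In moles:
  0.6623 kilomoles = 0.6623 × 10^3 moles = 662.3
  25580 millimoles = 25580 × 10^-3 moles = 25.58
  251.3 moles → 251.3
Sum: 662.3 + 25.58 + 251.3 = 939.18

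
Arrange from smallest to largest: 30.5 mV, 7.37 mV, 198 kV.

7.37 mV < 30.5 mV < 198 kV

30.5 mV = 0.0305 V
7.37 mV = 0.00737 V
198 kV = 198000 V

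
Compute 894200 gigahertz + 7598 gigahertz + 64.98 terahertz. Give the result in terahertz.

In terahertz:
  894200 gigahertz = 894200 × 10⁻³ terahertz = 894.2
  7598 gigahertz = 7598 × 10⁻³ terahertz = 7.598
  64.98 terahertz → 64.98
Sum: 894.2 + 7.598 + 64.98 = 966.778

966.778 terahertz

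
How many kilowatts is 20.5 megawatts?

20500 kilowatts

mega = 10⁶, kilo = 10³; factor is 10³.
20.5 × 10³ = 20500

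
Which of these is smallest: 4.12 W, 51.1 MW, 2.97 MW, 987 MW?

4.12 W = 4.12 W
51.1 MW = 51100000 W
2.97 MW = 2970000 W
987 MW = 987000000 W

4.12 W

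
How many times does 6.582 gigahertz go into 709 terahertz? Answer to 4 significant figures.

(709 × 10^12) / (6.582 × 10^9) = 107.72 × 10^3

107700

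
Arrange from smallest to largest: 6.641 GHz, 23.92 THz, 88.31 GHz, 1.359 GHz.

1.359 GHz < 6.641 GHz < 88.31 GHz < 23.92 THz

6.641 GHz = 6641000000 Hz
23.92 THz = 23920000000000 Hz
88.31 GHz = 88310000000 Hz
1.359 GHz = 1359000000 Hz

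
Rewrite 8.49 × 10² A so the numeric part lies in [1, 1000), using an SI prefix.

= 849 A; mantissa already in [1, 1000).

849 A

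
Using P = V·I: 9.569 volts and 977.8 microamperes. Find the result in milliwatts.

9.569 × 977.8e-6 = 9356.5682e-6 W

9.3565682 milliwatts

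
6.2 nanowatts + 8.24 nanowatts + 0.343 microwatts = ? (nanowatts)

357.44 nanowatts

In nanowatts:
  6.2 nanowatts → 6.2
  8.24 nanowatts → 8.24
  0.343 microwatts = 0.343e3 nanowatts = 343
Sum: 6.2 + 8.24 + 343 = 357.44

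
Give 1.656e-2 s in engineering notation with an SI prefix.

16.56 ms

= 16.56e-3 s; 1e-3 is milli.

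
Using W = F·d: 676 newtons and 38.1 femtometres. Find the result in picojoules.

676 × 38.1 × 10^-15 = 25755.6 × 10^-15 J

25.7556 picojoules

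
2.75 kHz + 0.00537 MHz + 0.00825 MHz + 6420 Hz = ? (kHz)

In kHz:
  2.75 kHz → 2.75
  0.00537 MHz = 0.00537e3 kHz = 5.37
  0.00825 MHz = 0.00825e3 kHz = 8.25
  6420 Hz = 6420e-3 kHz = 6.42
Sum: 2.75 + 5.37 + 8.25 + 6.42 = 22.79

22.79 kHz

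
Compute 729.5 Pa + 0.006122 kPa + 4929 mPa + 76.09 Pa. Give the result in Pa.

In Pa:
  729.5 Pa → 729.5
  0.006122 kPa = 0.006122 × 10³ Pa = 6.122
  4929 mPa = 4929 × 10⁻³ Pa = 4.929
  76.09 Pa → 76.09
Sum: 729.5 + 6.122 + 4.929 + 76.09 = 816.641

816.641 Pa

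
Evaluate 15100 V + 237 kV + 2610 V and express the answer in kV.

254.71 kV

In kV:
  15100 V = 15100 × 10⁻³ kV = 15.1
  237 kV → 237
  2610 V = 2610 × 10⁻³ kV = 2.61
Sum: 15.1 + 237 + 2.61 = 254.71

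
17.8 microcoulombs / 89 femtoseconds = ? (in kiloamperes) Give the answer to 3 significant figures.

(17.8e-6) / (89e-15) = 0.2e9 A

200000 kiloamperes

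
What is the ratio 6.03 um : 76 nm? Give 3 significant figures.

79.3

(6.03e-6) / (76e-9) = 0.07934e3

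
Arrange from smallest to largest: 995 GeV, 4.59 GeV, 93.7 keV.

995 GeV = 995000000000 eV
4.59 GeV = 4590000000 eV
93.7 keV = 93700 eV

93.7 keV < 4.59 GeV < 995 GeV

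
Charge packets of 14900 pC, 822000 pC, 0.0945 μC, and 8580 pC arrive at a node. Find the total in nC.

939.98 nC

In nC:
  14900 pC = 14900 × 10^-3 nC = 14.9
  822000 pC = 822000 × 10^-3 nC = 822
  0.0945 μC = 0.0945 × 10^3 nC = 94.5
  8580 pC = 8580 × 10^-3 nC = 8.58
Sum: 14.9 + 822 + 94.5 + 8.58 = 939.98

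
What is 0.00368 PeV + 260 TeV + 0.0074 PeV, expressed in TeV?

In TeV:
  0.00368 PeV = 0.00368 × 10^3 TeV = 3.68
  260 TeV → 260
  0.0074 PeV = 0.0074 × 10^3 TeV = 7.4
Sum: 3.68 + 260 + 7.4 = 271.08

271.08 TeV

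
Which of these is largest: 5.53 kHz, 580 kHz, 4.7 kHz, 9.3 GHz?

5.53 kHz = 5530 Hz
580 kHz = 580000 Hz
4.7 kHz = 4700 Hz
9.3 GHz = 9300000000 Hz

9.3 GHz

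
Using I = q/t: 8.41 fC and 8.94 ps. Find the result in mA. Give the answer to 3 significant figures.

(8.41 × 10^-15) / (8.94 × 10^-12) = 0.94072 × 10^-3 A

0.941 mA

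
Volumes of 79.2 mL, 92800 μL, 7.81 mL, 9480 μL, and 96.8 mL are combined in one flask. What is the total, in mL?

286.09 mL

In mL:
  79.2 mL → 79.2
  92800 μL = 92800 × 10⁻³ mL = 92.8
  7.81 mL → 7.81
  9480 μL = 9480 × 10⁻³ mL = 9.48
  96.8 mL → 96.8
Sum: 79.2 + 92.8 + 7.81 + 9.48 + 96.8 = 286.09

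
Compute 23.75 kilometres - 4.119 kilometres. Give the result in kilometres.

In kilometres:
  23.75 kilometres → 23.75
  4.119 kilometres → 4.119
Difference: 23.75 - 4.119 = 19.631

19.631 kilometres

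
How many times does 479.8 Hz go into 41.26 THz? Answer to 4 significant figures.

(41.26 × 10^12) / (479.8) = 0.085994 × 10^12

85990000000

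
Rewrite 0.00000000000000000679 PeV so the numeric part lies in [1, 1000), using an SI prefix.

6.79 meV

= 6.79 × 10^-3 eV; 10^-3 is milli.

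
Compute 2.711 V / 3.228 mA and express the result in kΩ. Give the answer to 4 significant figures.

0.8398 kΩ

(2.711) / (3.228 × 10^-3) = 0.839839 × 10^3 Ω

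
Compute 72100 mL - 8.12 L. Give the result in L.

63.98 L

In L:
  72100 mL = 72100 × 10^-3 L = 72.1
  8.12 L → 8.12
Difference: 72.1 - 8.12 = 63.98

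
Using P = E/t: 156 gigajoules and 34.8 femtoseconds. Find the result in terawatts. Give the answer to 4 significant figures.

(156e9) / (34.8e-15) = 4.48276e24 W

4483000000000 terawatts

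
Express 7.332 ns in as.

7332000000 as

nano = 10^-9, atto = 10^-18; factor is 10^9.
7.332 × 10^9 = 7332000000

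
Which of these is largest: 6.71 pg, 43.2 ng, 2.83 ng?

6.71 pg = 0.00000000000671 g
43.2 ng = 0.0000000432 g
2.83 ng = 0.00000000283 g

43.2 ng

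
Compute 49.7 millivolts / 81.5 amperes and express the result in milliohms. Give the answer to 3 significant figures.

(49.7 × 10⁻³) / (81.5) = 0.60982 × 10⁻³ Ω

0.610 milliohms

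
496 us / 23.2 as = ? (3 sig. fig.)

21400000000000

(496e-6) / (23.2e-18) = 21.38e12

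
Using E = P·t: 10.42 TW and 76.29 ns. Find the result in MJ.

0.7949418 MJ

10.42e12 × 76.29e-9 = 794.9418e3 J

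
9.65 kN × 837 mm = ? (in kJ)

9.65 × 10^3 × 837 × 10^-3 = 8077.05 J

8.07705 kJ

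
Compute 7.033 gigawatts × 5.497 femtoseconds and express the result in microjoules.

38.660401 microjoules

7.033 × 10^9 × 5.497 × 10^-15 = 38.660401 × 10^-6 J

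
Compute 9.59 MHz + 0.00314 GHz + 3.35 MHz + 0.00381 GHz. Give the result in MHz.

In MHz:
  9.59 MHz → 9.59
  0.00314 GHz = 0.00314e3 MHz = 3.14
  3.35 MHz → 3.35
  0.00381 GHz = 0.00381e3 MHz = 3.81
Sum: 9.59 + 3.14 + 3.35 + 3.81 = 19.89

19.89 MHz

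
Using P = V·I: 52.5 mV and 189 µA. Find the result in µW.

9.9225 µW

52.5 × 10^-3 × 189 × 10^-6 = 9922.5 × 10^-9 W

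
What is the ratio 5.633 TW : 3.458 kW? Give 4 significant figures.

1629000000

(5.633e12) / (3.458e3) = 1.629e9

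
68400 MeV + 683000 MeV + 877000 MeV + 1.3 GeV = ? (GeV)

In GeV:
  68400 MeV = 68400 × 10⁻³ GeV = 68.4
  683000 MeV = 683000 × 10⁻³ GeV = 683
  877000 MeV = 877000 × 10⁻³ GeV = 877
  1.3 GeV → 1.3
Sum: 68.4 + 683 + 877 + 1.3 = 1629.7

1629.7 GeV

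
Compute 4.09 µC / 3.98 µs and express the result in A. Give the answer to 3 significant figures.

(4.09 × 10^-6) / (3.98 × 10^-6) = 1.0276 A

1.03 A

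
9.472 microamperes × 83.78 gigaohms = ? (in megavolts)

9.472 × 10^-6 × 83.78 × 10^9 = 793.56416 × 10^3 V

0.79356416 megavolts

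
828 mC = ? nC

milli = 10^-3, nano = 10^-9; factor is 10^6.
828 × 10^6 = 828000000

828000000 nC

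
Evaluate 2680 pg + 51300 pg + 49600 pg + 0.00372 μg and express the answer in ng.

In ng:
  2680 pg = 2680 × 10^-3 ng = 2.68
  51300 pg = 51300 × 10^-3 ng = 51.3
  49600 pg = 49600 × 10^-3 ng = 49.6
  0.00372 μg = 0.00372 × 10^3 ng = 3.72
Sum: 2.68 + 51.3 + 49.6 + 3.72 = 107.3

107.3 ng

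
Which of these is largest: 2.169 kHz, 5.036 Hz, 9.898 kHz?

9.898 kHz

2.169 kHz = 2169 Hz
5.036 Hz = 5.036 Hz
9.898 kHz = 9898 Hz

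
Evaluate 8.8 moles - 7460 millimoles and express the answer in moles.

1.34 moles

In moles:
  8.8 moles → 8.8
  7460 millimoles = 7460 × 10^-3 moles = 7.46
Difference: 8.8 - 7.46 = 1.34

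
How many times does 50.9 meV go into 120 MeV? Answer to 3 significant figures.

2360000000

(120e6) / (50.9e-3) = 2.358e9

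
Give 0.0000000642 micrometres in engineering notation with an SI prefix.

64.2 femtometres

= 64.2 × 10^-15 metres; 10^-15 is femto.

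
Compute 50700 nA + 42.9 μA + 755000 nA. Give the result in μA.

In μA:
  50700 nA = 50700 × 10^-3 μA = 50.7
  42.9 μA → 42.9
  755000 nA = 755000 × 10^-3 μA = 755
Sum: 50.7 + 42.9 + 755 = 848.6

848.6 μA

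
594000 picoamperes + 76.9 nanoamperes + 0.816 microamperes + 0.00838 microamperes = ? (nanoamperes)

In nanoamperes:
  594000 picoamperes = 594000 × 10⁻³ nanoamperes = 594
  76.9 nanoamperes → 76.9
  0.816 microamperes = 0.816 × 10³ nanoamperes = 816
  0.00838 microamperes = 0.00838 × 10³ nanoamperes = 8.38
Sum: 594 + 76.9 + 816 + 8.38 = 1495.28

1495.28 nanoamperes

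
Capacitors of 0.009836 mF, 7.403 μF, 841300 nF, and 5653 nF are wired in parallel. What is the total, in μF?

864.192 μF

In μF:
  0.009836 mF = 0.009836 × 10^3 μF = 9.836
  7.403 μF → 7.403
  841300 nF = 841300 × 10^-3 μF = 841.3
  5653 nF = 5653 × 10^-3 μF = 5.653
Sum: 9.836 + 7.403 + 841.3 + 5.653 = 864.192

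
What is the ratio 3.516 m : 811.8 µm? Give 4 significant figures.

(3.516) / (811.8e-6) = 0.0043311e6

4331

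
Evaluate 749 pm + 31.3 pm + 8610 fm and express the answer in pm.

In pm:
  749 pm → 749
  31.3 pm → 31.3
  8610 fm = 8610 × 10⁻³ pm = 8.61
Sum: 749 + 31.3 + 8.61 = 788.91

788.91 pm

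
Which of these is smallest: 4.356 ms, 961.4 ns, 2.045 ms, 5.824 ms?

4.356 ms = 0.004356 s
961.4 ns = 0.0000009614 s
2.045 ms = 0.002045 s
5.824 ms = 0.005824 s

961.4 ns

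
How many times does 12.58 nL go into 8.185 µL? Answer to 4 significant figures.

(8.185 × 10^-6) / (12.58 × 10^-9) = 0.65064 × 10^3

650.6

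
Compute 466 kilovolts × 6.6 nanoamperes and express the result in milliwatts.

3.0756 milliwatts

466e3 × 6.6e-9 = 3075.6e-6 W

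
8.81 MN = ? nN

8810000000000000 nN

mega = 10^6, nano = 10^-9; factor is 10^15.
8.81 × 10^15 = 8810000000000000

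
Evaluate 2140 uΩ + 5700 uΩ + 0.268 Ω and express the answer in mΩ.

In mΩ:
  2140 uΩ = 2140 × 10⁻³ mΩ = 2.14
  5700 uΩ = 5700 × 10⁻³ mΩ = 5.7
  0.268 Ω = 0.268 × 10³ mΩ = 268
Sum: 2.14 + 5.7 + 268 = 275.84

275.84 mΩ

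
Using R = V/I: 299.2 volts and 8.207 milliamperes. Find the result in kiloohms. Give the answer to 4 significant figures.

36.46 kiloohms

(299.2) / (8.207 × 10^-3) = 36.4567 × 10^3 Ω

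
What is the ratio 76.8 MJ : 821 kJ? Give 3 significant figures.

(76.8 × 10⁶) / (821 × 10³) = 0.09354 × 10³

93.5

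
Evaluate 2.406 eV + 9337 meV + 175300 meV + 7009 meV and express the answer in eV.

194.052 eV

In eV:
  2.406 eV → 2.406
  9337 meV = 9337 × 10⁻³ eV = 9.337
  175300 meV = 175300 × 10⁻³ eV = 175.3
  7009 meV = 7009 × 10⁻³ eV = 7.009
Sum: 2.406 + 9.337 + 175.3 + 7.009 = 194.052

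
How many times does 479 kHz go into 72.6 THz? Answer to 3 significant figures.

152000000

(72.6 × 10¹²) / (479 × 10³) = 0.1516 × 10⁹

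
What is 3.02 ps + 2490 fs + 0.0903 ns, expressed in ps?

95.81 ps

In ps:
  3.02 ps → 3.02
  2490 fs = 2490 × 10⁻³ ps = 2.49
  0.0903 ns = 0.0903 × 10³ ps = 90.3
Sum: 3.02 + 2.49 + 90.3 = 95.81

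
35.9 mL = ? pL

milli = 1e-3, pico = 1e-12; factor is 1e9.
35.9 × 1e9 = 35900000000

35900000000 pL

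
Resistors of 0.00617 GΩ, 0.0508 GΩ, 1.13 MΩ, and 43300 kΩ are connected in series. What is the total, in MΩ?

In MΩ:
  0.00617 GΩ = 0.00617 × 10³ MΩ = 6.17
  0.0508 GΩ = 0.0508 × 10³ MΩ = 50.8
  1.13 MΩ → 1.13
  43300 kΩ = 43300 × 10⁻³ MΩ = 43.3
Sum: 6.17 + 50.8 + 1.13 + 43.3 = 101.4

101.4 MΩ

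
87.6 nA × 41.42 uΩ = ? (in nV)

0.003628392 nV

87.6 × 10^-9 × 41.42 × 10^-6 = 3628.392 × 10^-15 V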